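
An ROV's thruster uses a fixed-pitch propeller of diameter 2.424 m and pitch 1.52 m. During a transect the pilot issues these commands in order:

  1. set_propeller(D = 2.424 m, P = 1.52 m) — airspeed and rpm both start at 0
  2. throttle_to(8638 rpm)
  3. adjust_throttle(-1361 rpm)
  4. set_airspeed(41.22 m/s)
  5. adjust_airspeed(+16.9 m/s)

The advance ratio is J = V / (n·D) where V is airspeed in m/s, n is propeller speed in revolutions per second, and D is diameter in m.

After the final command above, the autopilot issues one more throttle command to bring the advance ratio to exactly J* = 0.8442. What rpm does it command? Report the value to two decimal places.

rpm = 1704.11

set_propeller: D = 2.424 m, P = 1.52 m (p = P/D = 0.627063); state ← (V=0, rpm=0)
throttle_to(8638): rpm ← 8638
adjust_throttle(-1361): rpm ← 8638 -1361 = 7277
set_airspeed(41.22): V ← 41.22 m/s
adjust_airspeed(+16.9): V ← 41.22 +16.9 = 58.12 m/s
final state: V = 58.12 m/s, rpm = 7277 → n = rpm/60 = 121.283333 rev/s
target J* = 0.8442; solve J* = V/(n·D) for n: n = V/(J*·D) = 58.12/(0.8442 × 2.424) = 28.401916 rev/s
rpm = 60·n = 1704.114974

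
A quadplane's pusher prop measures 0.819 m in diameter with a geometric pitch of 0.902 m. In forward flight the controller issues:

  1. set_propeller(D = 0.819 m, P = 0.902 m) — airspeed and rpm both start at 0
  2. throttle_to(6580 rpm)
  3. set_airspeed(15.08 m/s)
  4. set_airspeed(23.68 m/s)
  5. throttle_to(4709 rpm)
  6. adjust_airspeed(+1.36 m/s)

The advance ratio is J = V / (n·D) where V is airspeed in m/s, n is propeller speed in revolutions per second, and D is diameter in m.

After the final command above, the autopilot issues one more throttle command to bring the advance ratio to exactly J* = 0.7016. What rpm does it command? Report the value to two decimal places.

set_propeller: D = 0.819 m, P = 0.902 m (p = P/D = 1.101343); state ← (V=0, rpm=0)
throttle_to(6580): rpm ← 6580
set_airspeed(15.08): V ← 15.08 m/s
set_airspeed(23.68): V ← 23.68 m/s
throttle_to(4709): rpm ← 4709
adjust_airspeed(+1.36): V ← 23.68 +1.36 = 25.04 m/s
final state: V = 25.04 m/s, rpm = 4709 → n = rpm/60 = 78.483333 rev/s
target J* = 0.7016; solve J* = V/(n·D) for n: n = V/(J*·D) = 25.04/(0.7016 × 0.819) = 43.577353 rev/s
rpm = 60·n = 2614.641155

rpm = 2614.64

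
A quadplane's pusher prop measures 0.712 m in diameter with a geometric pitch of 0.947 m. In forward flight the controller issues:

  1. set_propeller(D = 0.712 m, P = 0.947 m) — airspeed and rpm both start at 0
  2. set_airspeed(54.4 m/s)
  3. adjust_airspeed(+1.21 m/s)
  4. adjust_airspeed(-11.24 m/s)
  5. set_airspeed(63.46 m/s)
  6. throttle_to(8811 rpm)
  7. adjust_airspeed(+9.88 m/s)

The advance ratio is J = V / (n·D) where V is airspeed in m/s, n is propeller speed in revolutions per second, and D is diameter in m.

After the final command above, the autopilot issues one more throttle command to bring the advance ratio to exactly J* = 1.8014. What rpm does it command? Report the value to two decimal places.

rpm = 3430.85

set_propeller: D = 0.712 m, P = 0.947 m (p = P/D = 1.330056); state ← (V=0, rpm=0)
set_airspeed(54.4): V ← 54.4 m/s
adjust_airspeed(+1.21): V ← 54.4 +1.21 = 55.61 m/s
adjust_airspeed(-11.24): V ← 55.61 -11.24 = 44.37 m/s
set_airspeed(63.46): V ← 63.46 m/s
throttle_to(8811): rpm ← 8811
adjust_airspeed(+9.88): V ← 63.46 +9.88 = 73.34 m/s
final state: V = 73.34 m/s, rpm = 8811 → n = rpm/60 = 146.850000 rev/s
target J* = 1.8014; solve J* = V/(n·D) for n: n = V/(J*·D) = 73.34/(1.8014 × 0.712) = 57.180869 rev/s
rpm = 60·n = 3430.852159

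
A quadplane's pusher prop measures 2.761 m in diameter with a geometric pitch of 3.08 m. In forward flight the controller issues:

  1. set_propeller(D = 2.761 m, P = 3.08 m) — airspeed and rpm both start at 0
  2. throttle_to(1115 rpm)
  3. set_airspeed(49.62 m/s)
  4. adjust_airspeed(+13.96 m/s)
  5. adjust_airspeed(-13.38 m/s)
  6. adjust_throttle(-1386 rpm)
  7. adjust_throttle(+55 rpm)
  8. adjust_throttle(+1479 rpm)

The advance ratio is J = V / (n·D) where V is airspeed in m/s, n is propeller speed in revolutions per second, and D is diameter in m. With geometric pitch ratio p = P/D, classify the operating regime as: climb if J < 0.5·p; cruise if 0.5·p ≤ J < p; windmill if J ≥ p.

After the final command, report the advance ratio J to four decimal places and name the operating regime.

set_propeller: D = 2.761 m, P = 3.08 m (p = P/D = 1.115538); state ← (V=0, rpm=0)
throttle_to(1115): rpm ← 1115
set_airspeed(49.62): V ← 49.62 m/s
adjust_airspeed(+13.96): V ← 49.62 +13.96 = 63.58 m/s
adjust_airspeed(-13.38): V ← 63.58 -13.38 = 50.2 m/s
adjust_throttle(-1386): rpm ← 1115 -1386 = -271
adjust_throttle(+55): rpm ← -271 +55 = -216
adjust_throttle(+1479): rpm ← -216 +1479 = 1263
final state: V = 50.2 m/s, rpm = 1263 → n = rpm/60 = 21.050000 rev/s
J = V / (n·D) = 50.2 / (21.050000 × 2.761) = 0.863744
regime bands: climb J<0.5578 | cruise [0.5578, 1.1155) | windmill J≥1.1155
J = 0.8637 → cruise

J = 0.8637, regime = cruise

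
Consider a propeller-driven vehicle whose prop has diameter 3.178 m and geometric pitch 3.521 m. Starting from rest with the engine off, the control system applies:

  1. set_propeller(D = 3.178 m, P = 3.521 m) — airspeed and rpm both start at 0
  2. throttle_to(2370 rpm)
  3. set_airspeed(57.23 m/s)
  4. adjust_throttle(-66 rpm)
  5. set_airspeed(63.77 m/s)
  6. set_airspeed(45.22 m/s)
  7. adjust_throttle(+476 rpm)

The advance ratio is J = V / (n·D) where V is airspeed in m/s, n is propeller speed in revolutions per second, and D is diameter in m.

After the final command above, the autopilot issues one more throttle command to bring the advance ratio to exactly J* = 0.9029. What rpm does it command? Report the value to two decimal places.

rpm = 945.56

set_propeller: D = 3.178 m, P = 3.521 m (p = P/D = 1.107930); state ← (V=0, rpm=0)
throttle_to(2370): rpm ← 2370
set_airspeed(57.23): V ← 57.23 m/s
adjust_throttle(-66): rpm ← 2370 -66 = 2304
set_airspeed(63.77): V ← 63.77 m/s
set_airspeed(45.22): V ← 45.22 m/s
adjust_throttle(+476): rpm ← 2304 +476 = 2780
final state: V = 45.22 m/s, rpm = 2780 → n = rpm/60 = 46.333333 rev/s
target J* = 0.9029; solve J* = V/(n·D) for n: n = V/(J*·D) = 45.22/(0.9029 × 3.178) = 15.759303 rev/s
rpm = 60·n = 945.558194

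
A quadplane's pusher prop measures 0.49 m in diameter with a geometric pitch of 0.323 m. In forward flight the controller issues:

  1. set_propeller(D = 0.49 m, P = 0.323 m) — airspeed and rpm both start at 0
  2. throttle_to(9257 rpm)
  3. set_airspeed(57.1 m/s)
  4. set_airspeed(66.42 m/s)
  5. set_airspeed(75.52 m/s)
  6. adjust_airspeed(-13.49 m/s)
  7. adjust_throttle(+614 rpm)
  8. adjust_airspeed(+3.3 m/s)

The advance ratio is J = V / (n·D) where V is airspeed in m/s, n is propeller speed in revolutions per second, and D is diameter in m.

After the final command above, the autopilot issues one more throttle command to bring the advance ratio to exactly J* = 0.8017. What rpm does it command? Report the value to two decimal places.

rpm = 9978.29

set_propeller: D = 0.49 m, P = 0.323 m (p = P/D = 0.659184); state ← (V=0, rpm=0)
throttle_to(9257): rpm ← 9257
set_airspeed(57.1): V ← 57.1 m/s
set_airspeed(66.42): V ← 66.42 m/s
set_airspeed(75.52): V ← 75.52 m/s
adjust_airspeed(-13.49): V ← 75.52 -13.49 = 62.03 m/s
adjust_throttle(+614): rpm ← 9257 +614 = 9871
adjust_airspeed(+3.3): V ← 62.03 +3.3 = 65.33 m/s
final state: V = 65.33 m/s, rpm = 9871 → n = rpm/60 = 164.516667 rev/s
target J* = 0.8017; solve J* = V/(n·D) for n: n = V/(J*·D) = 65.33/(0.8017 × 0.49) = 166.304766 rev/s
rpm = 60·n = 9978.285938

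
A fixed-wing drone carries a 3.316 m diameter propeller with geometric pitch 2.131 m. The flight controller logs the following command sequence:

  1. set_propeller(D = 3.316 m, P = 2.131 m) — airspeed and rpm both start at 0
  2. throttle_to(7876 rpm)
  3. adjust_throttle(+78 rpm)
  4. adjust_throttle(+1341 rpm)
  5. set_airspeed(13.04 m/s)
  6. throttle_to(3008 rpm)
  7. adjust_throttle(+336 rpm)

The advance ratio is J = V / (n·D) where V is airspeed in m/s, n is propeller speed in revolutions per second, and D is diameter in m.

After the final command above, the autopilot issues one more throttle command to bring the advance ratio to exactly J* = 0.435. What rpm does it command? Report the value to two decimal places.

set_propeller: D = 3.316 m, P = 2.131 m (p = P/D = 0.642642); state ← (V=0, rpm=0)
throttle_to(7876): rpm ← 7876
adjust_throttle(+78): rpm ← 7876 +78 = 7954
adjust_throttle(+1341): rpm ← 7954 +1341 = 9295
set_airspeed(13.04): V ← 13.04 m/s
throttle_to(3008): rpm ← 3008
adjust_throttle(+336): rpm ← 3008 +336 = 3344
final state: V = 13.04 m/s, rpm = 3344 → n = rpm/60 = 55.733333 rev/s
target J* = 0.435; solve J* = V/(n·D) for n: n = V/(J*·D) = 13.04/(0.435 × 3.316) = 9.040112 rev/s
rpm = 60·n = 542.406722

rpm = 542.41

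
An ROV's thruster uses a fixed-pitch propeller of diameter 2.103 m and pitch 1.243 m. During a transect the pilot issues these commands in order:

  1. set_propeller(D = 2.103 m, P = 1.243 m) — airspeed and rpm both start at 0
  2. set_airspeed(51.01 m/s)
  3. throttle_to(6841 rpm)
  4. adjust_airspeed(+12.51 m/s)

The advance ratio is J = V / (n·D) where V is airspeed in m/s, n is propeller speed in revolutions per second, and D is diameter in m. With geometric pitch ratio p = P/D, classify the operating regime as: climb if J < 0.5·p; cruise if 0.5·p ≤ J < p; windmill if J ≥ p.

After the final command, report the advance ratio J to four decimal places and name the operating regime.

set_propeller: D = 2.103 m, P = 1.243 m (p = P/D = 0.591060); state ← (V=0, rpm=0)
set_airspeed(51.01): V ← 51.01 m/s
throttle_to(6841): rpm ← 6841
adjust_airspeed(+12.51): V ← 51.01 +12.51 = 63.52 m/s
final state: V = 63.52 m/s, rpm = 6841 → n = rpm/60 = 114.016667 rev/s
J = V / (n·D) = 63.52 / (114.016667 × 2.103) = 0.264913
regime bands: climb J<0.2955 | cruise [0.2955, 0.5911) | windmill J≥0.5911
J = 0.2649 → climb

J = 0.2649, regime = climb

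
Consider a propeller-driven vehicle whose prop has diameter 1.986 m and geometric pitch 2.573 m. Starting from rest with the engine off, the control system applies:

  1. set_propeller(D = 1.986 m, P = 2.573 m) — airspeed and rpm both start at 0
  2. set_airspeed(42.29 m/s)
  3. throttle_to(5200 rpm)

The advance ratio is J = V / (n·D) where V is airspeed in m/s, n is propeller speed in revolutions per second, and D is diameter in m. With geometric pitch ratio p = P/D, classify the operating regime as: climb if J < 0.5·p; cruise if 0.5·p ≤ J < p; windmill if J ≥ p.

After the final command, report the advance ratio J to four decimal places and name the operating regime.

set_propeller: D = 1.986 m, P = 2.573 m (p = P/D = 1.295569); state ← (V=0, rpm=0)
set_airspeed(42.29): V ← 42.29 m/s
throttle_to(5200): rpm ← 5200
final state: V = 42.29 m/s, rpm = 5200 → n = rpm/60 = 86.666667 rev/s
J = V / (n·D) = 42.29 / (86.666667 × 1.986) = 0.245701
regime bands: climb J<0.6478 | cruise [0.6478, 1.2956) | windmill J≥1.2956
J = 0.2457 → climb

J = 0.2457, regime = climb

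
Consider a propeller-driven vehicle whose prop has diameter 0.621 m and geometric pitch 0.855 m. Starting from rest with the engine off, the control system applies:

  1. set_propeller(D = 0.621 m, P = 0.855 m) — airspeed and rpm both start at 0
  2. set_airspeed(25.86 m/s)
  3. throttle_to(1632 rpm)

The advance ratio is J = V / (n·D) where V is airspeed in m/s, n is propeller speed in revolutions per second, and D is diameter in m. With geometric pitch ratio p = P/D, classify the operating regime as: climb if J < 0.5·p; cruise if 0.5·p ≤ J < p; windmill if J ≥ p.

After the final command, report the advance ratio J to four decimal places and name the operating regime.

J = 1.5310, regime = windmill

set_propeller: D = 0.621 m, P = 0.855 m (p = P/D = 1.376812); state ← (V=0, rpm=0)
set_airspeed(25.86): V ← 25.86 m/s
throttle_to(1632): rpm ← 1632
final state: V = 25.86 m/s, rpm = 1632 → n = rpm/60 = 27.200000 rev/s
J = V / (n·D) = 25.86 / (27.200000 × 0.621) = 1.530975
regime bands: climb J<0.6884 | cruise [0.6884, 1.3768) | windmill J≥1.3768
J = 1.5310 → windmill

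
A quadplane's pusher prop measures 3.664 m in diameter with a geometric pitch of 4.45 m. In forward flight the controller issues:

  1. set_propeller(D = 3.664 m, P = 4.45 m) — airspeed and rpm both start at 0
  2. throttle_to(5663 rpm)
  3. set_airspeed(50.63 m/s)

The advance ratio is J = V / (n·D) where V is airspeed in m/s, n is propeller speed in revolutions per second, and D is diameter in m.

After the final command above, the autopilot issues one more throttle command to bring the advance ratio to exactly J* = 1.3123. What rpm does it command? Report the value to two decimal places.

rpm = 631.79

set_propeller: D = 3.664 m, P = 4.45 m (p = P/D = 1.214520); state ← (V=0, rpm=0)
throttle_to(5663): rpm ← 5663
set_airspeed(50.63): V ← 50.63 m/s
final state: V = 50.63 m/s, rpm = 5663 → n = rpm/60 = 94.383333 rev/s
target J* = 1.3123; solve J* = V/(n·D) for n: n = V/(J*·D) = 50.63/(1.3123 × 3.664) = 10.529781 rev/s
rpm = 60·n = 631.786852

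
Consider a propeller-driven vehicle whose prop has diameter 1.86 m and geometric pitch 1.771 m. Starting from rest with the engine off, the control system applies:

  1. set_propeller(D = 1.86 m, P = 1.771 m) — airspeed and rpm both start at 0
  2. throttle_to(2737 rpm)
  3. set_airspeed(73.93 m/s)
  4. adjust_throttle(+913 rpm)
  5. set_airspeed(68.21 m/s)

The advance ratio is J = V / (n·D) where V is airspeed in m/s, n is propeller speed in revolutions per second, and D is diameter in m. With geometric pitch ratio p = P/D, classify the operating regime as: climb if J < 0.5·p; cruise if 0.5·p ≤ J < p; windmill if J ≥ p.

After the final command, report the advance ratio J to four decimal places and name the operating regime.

J = 0.6028, regime = cruise

set_propeller: D = 1.86 m, P = 1.771 m (p = P/D = 0.952151); state ← (V=0, rpm=0)
throttle_to(2737): rpm ← 2737
set_airspeed(73.93): V ← 73.93 m/s
adjust_throttle(+913): rpm ← 2737 +913 = 3650
set_airspeed(68.21): V ← 68.21 m/s
final state: V = 68.21 m/s, rpm = 3650 → n = rpm/60 = 60.833333 rev/s
J = V / (n·D) = 68.21 / (60.833333 × 1.86) = 0.602828
regime bands: climb J<0.4761 | cruise [0.4761, 0.9522) | windmill J≥0.9522
J = 0.6028 → cruise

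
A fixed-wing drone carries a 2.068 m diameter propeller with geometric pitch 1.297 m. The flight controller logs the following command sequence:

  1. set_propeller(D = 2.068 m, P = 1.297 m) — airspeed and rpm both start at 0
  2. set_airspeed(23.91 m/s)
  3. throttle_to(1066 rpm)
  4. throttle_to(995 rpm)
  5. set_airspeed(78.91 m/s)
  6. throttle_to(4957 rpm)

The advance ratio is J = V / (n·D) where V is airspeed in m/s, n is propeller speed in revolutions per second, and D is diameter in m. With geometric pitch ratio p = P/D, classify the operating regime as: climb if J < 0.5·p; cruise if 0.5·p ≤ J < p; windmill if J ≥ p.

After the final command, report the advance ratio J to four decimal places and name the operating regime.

set_propeller: D = 2.068 m, P = 1.297 m (p = P/D = 0.627176); state ← (V=0, rpm=0)
set_airspeed(23.91): V ← 23.91 m/s
throttle_to(1066): rpm ← 1066
throttle_to(995): rpm ← 995
set_airspeed(78.91): V ← 78.91 m/s
throttle_to(4957): rpm ← 4957
final state: V = 78.91 m/s, rpm = 4957 → n = rpm/60 = 82.616667 rev/s
J = V / (n·D) = 78.91 / (82.616667 × 2.068) = 0.461864
regime bands: climb J<0.3136 | cruise [0.3136, 0.6272) | windmill J≥0.6272
J = 0.4619 → cruise

J = 0.4619, regime = cruise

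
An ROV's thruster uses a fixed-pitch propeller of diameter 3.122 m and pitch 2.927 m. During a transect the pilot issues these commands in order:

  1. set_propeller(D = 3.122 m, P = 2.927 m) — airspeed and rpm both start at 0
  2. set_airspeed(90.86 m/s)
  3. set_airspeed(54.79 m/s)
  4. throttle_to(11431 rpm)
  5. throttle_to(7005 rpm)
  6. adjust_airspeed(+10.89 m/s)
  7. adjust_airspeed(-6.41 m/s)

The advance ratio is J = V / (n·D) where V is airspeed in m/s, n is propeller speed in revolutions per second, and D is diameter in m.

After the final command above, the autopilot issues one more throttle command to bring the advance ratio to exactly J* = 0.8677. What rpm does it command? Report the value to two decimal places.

set_propeller: D = 3.122 m, P = 2.927 m (p = P/D = 0.937540); state ← (V=0, rpm=0)
set_airspeed(90.86): V ← 90.86 m/s
set_airspeed(54.79): V ← 54.79 m/s
throttle_to(11431): rpm ← 11431
throttle_to(7005): rpm ← 7005
adjust_airspeed(+10.89): V ← 54.79 +10.89 = 65.68 m/s
adjust_airspeed(-6.41): V ← 65.68 -6.41 = 59.27 m/s
final state: V = 59.27 m/s, rpm = 7005 → n = rpm/60 = 116.750000 rev/s
target J* = 0.8677; solve J* = V/(n·D) for n: n = V/(J*·D) = 59.27/(0.8677 × 3.122) = 21.879250 rev/s
rpm = 60·n = 1312.755001

rpm = 1312.76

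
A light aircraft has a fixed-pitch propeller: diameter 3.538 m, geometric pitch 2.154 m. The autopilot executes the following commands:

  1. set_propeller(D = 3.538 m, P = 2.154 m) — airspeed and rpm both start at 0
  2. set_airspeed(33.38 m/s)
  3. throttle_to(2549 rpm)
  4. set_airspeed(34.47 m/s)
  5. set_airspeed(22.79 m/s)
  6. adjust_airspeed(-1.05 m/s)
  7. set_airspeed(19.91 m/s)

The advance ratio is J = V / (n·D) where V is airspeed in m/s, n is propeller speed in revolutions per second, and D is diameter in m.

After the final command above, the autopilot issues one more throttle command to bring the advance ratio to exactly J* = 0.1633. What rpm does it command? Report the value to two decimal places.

set_propeller: D = 3.538 m, P = 2.154 m (p = P/D = 0.608819); state ← (V=0, rpm=0)
set_airspeed(33.38): V ← 33.38 m/s
throttle_to(2549): rpm ← 2549
set_airspeed(34.47): V ← 34.47 m/s
set_airspeed(22.79): V ← 22.79 m/s
adjust_airspeed(-1.05): V ← 22.79 -1.05 = 21.74 m/s
set_airspeed(19.91): V ← 19.91 m/s
final state: V = 19.91 m/s, rpm = 2549 → n = rpm/60 = 42.483333 rev/s
target J* = 0.1633; solve J* = V/(n·D) for n: n = V/(J*·D) = 19.91/(0.1633 × 3.538) = 34.460950 rev/s
rpm = 60·n = 2067.657005

rpm = 2067.66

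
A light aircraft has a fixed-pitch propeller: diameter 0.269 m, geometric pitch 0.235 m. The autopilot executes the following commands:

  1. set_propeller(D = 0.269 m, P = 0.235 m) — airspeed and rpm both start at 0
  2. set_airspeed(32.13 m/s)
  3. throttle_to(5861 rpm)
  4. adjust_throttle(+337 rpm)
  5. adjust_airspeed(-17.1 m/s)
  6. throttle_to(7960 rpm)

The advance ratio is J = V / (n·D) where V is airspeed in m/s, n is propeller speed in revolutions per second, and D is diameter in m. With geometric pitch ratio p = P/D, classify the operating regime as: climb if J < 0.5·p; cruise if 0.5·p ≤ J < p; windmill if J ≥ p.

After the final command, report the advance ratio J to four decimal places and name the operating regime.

J = 0.4212, regime = climb

set_propeller: D = 0.269 m, P = 0.235 m (p = P/D = 0.873606); state ← (V=0, rpm=0)
set_airspeed(32.13): V ← 32.13 m/s
throttle_to(5861): rpm ← 5861
adjust_throttle(+337): rpm ← 5861 +337 = 6198
adjust_airspeed(-17.1): V ← 32.13 -17.1 = 15.03 m/s
throttle_to(7960): rpm ← 7960
final state: V = 15.03 m/s, rpm = 7960 → n = rpm/60 = 132.666667 rev/s
J = V / (n·D) = 15.03 / (132.666667 × 0.269) = 0.421158
regime bands: climb J<0.4368 | cruise [0.4368, 0.8736) | windmill J≥0.8736
J = 0.4212 → climb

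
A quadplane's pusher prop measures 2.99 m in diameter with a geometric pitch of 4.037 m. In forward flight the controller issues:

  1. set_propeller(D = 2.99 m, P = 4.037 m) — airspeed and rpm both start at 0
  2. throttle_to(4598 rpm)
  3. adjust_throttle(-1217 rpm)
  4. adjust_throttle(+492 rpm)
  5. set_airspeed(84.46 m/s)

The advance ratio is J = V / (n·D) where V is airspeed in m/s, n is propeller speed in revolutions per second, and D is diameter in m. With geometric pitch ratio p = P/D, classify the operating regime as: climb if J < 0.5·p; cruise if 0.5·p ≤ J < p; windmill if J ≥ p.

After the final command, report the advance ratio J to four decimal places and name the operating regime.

set_propeller: D = 2.99 m, P = 4.037 m (p = P/D = 1.350167); state ← (V=0, rpm=0)
throttle_to(4598): rpm ← 4598
adjust_throttle(-1217): rpm ← 4598 -1217 = 3381
adjust_throttle(+492): rpm ← 3381 +492 = 3873
set_airspeed(84.46): V ← 84.46 m/s
final state: V = 84.46 m/s, rpm = 3873 → n = rpm/60 = 64.550000 rev/s
J = V / (n·D) = 84.46 / (64.550000 × 2.99) = 0.437606
regime bands: climb J<0.6751 | cruise [0.6751, 1.3502) | windmill J≥1.3502
J = 0.4376 → climb

J = 0.4376, regime = climb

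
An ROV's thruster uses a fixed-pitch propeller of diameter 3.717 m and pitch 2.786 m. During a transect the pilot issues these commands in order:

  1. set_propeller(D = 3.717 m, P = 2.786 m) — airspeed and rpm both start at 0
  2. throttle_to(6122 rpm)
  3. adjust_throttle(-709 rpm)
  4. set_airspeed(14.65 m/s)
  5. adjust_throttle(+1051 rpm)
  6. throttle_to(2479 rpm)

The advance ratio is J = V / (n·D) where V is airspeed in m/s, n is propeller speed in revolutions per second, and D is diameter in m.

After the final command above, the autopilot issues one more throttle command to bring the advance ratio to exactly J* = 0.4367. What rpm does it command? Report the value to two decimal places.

set_propeller: D = 3.717 m, P = 2.786 m (p = P/D = 0.749529); state ← (V=0, rpm=0)
throttle_to(6122): rpm ← 6122
adjust_throttle(-709): rpm ← 6122 -709 = 5413
set_airspeed(14.65): V ← 14.65 m/s
adjust_throttle(+1051): rpm ← 5413 +1051 = 6464
throttle_to(2479): rpm ← 2479
final state: V = 14.65 m/s, rpm = 2479 → n = rpm/60 = 41.316667 rev/s
target J* = 0.4367; solve J* = V/(n·D) for n: n = V/(J*·D) = 14.65/(0.4367 × 3.717) = 9.025305 rev/s
rpm = 60·n = 541.518280

rpm = 541.52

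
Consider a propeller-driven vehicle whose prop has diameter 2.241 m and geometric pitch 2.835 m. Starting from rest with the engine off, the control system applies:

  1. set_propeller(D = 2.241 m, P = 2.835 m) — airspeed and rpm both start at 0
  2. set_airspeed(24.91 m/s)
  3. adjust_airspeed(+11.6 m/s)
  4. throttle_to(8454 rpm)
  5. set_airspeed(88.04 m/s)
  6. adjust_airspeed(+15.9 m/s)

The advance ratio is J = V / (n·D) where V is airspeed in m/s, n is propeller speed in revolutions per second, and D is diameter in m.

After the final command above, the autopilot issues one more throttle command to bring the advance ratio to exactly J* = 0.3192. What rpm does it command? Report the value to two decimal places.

rpm = 8718.25

set_propeller: D = 2.241 m, P = 2.835 m (p = P/D = 1.265060); state ← (V=0, rpm=0)
set_airspeed(24.91): V ← 24.91 m/s
adjust_airspeed(+11.6): V ← 24.91 +11.6 = 36.51 m/s
throttle_to(8454): rpm ← 8454
set_airspeed(88.04): V ← 88.04 m/s
adjust_airspeed(+15.9): V ← 88.04 +15.9 = 103.94 m/s
final state: V = 103.94 m/s, rpm = 8454 → n = rpm/60 = 140.900000 rev/s
target J* = 0.3192; solve J* = V/(n·D) for n: n = V/(J*·D) = 103.94/(0.3192 × 2.241) = 145.304135 rev/s
rpm = 60·n = 8718.248097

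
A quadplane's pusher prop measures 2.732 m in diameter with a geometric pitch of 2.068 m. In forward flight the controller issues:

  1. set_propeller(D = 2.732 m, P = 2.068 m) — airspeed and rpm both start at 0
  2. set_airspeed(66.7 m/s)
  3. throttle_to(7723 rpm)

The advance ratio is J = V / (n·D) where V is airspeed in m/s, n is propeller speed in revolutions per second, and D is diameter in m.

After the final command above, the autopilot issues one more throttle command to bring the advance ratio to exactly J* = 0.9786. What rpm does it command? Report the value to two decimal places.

set_propeller: D = 2.732 m, P = 2.068 m (p = P/D = 0.756955); state ← (V=0, rpm=0)
set_airspeed(66.7): V ← 66.7 m/s
throttle_to(7723): rpm ← 7723
final state: V = 66.7 m/s, rpm = 7723 → n = rpm/60 = 128.716667 rev/s
target J* = 0.9786; solve J* = V/(n·D) for n: n = V/(J*·D) = 66.7/(0.9786 × 2.732) = 24.948241 rev/s
rpm = 60·n = 1496.894449

rpm = 1496.89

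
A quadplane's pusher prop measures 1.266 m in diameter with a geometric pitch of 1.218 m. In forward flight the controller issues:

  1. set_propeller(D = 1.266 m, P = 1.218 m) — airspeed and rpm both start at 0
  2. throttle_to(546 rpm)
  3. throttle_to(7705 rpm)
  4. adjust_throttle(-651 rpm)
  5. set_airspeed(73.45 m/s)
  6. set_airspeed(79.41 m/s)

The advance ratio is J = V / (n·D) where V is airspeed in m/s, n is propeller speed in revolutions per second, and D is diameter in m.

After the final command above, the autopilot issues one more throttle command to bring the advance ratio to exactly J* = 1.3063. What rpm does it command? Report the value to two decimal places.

set_propeller: D = 1.266 m, P = 1.218 m (p = P/D = 0.962085); state ← (V=0, rpm=0)
throttle_to(546): rpm ← 546
throttle_to(7705): rpm ← 7705
adjust_throttle(-651): rpm ← 7705 -651 = 7054
set_airspeed(73.45): V ← 73.45 m/s
set_airspeed(79.41): V ← 79.41 m/s
final state: V = 79.41 m/s, rpm = 7054 → n = rpm/60 = 117.566667 rev/s
target J* = 1.3063; solve J* = V/(n·D) for n: n = V/(J*·D) = 79.41/(1.3063 × 1.266) = 48.017391 rev/s
rpm = 60·n = 2881.043488

rpm = 2881.04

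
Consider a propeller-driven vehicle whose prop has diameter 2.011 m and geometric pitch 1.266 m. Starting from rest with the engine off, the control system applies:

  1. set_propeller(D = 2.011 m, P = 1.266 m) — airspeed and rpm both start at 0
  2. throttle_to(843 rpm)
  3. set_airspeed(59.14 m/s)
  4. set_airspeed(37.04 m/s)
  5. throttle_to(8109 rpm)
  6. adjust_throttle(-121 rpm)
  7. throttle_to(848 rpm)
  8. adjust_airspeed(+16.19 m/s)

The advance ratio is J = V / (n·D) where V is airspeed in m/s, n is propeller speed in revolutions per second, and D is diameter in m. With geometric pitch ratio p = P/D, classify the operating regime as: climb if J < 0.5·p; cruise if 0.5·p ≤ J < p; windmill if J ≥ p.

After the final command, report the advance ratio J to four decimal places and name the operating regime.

set_propeller: D = 2.011 m, P = 1.266 m (p = P/D = 0.629538); state ← (V=0, rpm=0)
throttle_to(843): rpm ← 843
set_airspeed(59.14): V ← 59.14 m/s
set_airspeed(37.04): V ← 37.04 m/s
throttle_to(8109): rpm ← 8109
adjust_throttle(-121): rpm ← 8109 -121 = 7988
throttle_to(848): rpm ← 848
adjust_airspeed(+16.19): V ← 37.04 +16.19 = 53.23 m/s
final state: V = 53.23 m/s, rpm = 848 → n = rpm/60 = 14.133333 rev/s
J = V / (n·D) = 53.23 / (14.133333 × 2.011) = 1.872836
regime bands: climb J<0.3148 | cruise [0.3148, 0.6295) | windmill J≥0.6295
J = 1.8728 → windmill

J = 1.8728, regime = windmill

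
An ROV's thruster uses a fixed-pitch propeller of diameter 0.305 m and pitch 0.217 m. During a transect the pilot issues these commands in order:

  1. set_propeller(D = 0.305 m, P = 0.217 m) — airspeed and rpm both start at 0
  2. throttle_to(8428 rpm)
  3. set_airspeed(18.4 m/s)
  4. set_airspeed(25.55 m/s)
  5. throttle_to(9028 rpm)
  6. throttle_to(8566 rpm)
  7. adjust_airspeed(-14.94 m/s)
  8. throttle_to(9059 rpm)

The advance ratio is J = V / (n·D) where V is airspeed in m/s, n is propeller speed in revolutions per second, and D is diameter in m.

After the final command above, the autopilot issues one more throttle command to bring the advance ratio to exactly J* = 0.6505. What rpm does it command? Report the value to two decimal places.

set_propeller: D = 0.305 m, P = 0.217 m (p = P/D = 0.711475); state ← (V=0, rpm=0)
throttle_to(8428): rpm ← 8428
set_airspeed(18.4): V ← 18.4 m/s
set_airspeed(25.55): V ← 25.55 m/s
throttle_to(9028): rpm ← 9028
throttle_to(8566): rpm ← 8566
adjust_airspeed(-14.94): V ← 25.55 -14.94 = 10.61 m/s
throttle_to(9059): rpm ← 9059
final state: V = 10.61 m/s, rpm = 9059 → n = rpm/60 = 150.983333 rev/s
target J* = 0.6505; solve J* = V/(n·D) for n: n = V/(J*·D) = 10.61/(0.6505 × 0.305) = 53.477149 rev/s
rpm = 60·n = 3208.628924

rpm = 3208.63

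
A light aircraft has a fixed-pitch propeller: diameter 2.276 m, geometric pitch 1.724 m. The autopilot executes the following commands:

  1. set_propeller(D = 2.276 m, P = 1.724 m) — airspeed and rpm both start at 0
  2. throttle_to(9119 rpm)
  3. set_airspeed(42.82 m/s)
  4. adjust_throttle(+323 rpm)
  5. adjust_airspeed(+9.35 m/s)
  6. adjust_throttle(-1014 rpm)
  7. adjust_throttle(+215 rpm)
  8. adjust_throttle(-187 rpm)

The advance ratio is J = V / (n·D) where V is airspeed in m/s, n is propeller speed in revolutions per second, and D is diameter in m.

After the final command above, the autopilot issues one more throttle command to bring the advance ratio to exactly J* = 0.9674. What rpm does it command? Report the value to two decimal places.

rpm = 1421.65

set_propeller: D = 2.276 m, P = 1.724 m (p = P/D = 0.757469); state ← (V=0, rpm=0)
throttle_to(9119): rpm ← 9119
set_airspeed(42.82): V ← 42.82 m/s
adjust_throttle(+323): rpm ← 9119 +323 = 9442
adjust_airspeed(+9.35): V ← 42.82 +9.35 = 52.17 m/s
adjust_throttle(-1014): rpm ← 9442 -1014 = 8428
adjust_throttle(+215): rpm ← 8428 +215 = 8643
adjust_throttle(-187): rpm ← 8643 -187 = 8456
final state: V = 52.17 m/s, rpm = 8456 → n = rpm/60 = 140.933333 rev/s
target J* = 0.9674; solve J* = V/(n·D) for n: n = V/(J*·D) = 52.17/(0.9674 × 2.276) = 23.694224 rev/s
rpm = 60·n = 1421.653460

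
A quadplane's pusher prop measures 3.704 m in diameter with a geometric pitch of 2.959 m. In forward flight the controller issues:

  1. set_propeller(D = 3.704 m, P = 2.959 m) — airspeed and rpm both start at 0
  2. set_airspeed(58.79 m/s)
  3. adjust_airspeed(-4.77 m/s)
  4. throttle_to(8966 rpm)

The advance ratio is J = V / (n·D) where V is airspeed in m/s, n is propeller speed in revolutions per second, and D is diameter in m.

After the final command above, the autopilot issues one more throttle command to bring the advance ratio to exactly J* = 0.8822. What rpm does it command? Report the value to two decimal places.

rpm = 991.90

set_propeller: D = 3.704 m, P = 2.959 m (p = P/D = 0.798866); state ← (V=0, rpm=0)
set_airspeed(58.79): V ← 58.79 m/s
adjust_airspeed(-4.77): V ← 58.79 -4.77 = 54.02 m/s
throttle_to(8966): rpm ← 8966
final state: V = 54.02 m/s, rpm = 8966 → n = rpm/60 = 149.433333 rev/s
target J* = 0.8822; solve J* = V/(n·D) for n: n = V/(J*·D) = 54.02/(0.8822 × 3.704) = 16.531663 rev/s
rpm = 60·n = 991.899791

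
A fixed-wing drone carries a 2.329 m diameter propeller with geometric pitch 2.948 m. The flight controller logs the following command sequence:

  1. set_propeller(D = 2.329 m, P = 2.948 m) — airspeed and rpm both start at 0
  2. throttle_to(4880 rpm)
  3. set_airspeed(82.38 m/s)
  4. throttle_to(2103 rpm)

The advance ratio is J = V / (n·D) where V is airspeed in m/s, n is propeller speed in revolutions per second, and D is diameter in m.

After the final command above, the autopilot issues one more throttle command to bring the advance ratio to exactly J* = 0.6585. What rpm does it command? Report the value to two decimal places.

rpm = 3222.91

set_propeller: D = 2.329 m, P = 2.948 m (p = P/D = 1.265779); state ← (V=0, rpm=0)
throttle_to(4880): rpm ← 4880
set_airspeed(82.38): V ← 82.38 m/s
throttle_to(2103): rpm ← 2103
final state: V = 82.38 m/s, rpm = 2103 → n = rpm/60 = 35.050000 rev/s
target J* = 0.6585; solve J* = V/(n·D) for n: n = V/(J*·D) = 82.38/(0.6585 × 2.329) = 53.715116 rev/s
rpm = 60·n = 3222.906974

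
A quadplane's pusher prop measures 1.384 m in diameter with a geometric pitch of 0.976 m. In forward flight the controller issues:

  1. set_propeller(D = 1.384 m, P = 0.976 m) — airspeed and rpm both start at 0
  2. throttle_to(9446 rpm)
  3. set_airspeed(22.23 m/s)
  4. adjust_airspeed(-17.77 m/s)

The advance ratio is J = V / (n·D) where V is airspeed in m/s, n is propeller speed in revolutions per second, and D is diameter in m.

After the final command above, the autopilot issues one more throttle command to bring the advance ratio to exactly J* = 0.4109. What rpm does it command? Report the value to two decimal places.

rpm = 470.56

set_propeller: D = 1.384 m, P = 0.976 m (p = P/D = 0.705202); state ← (V=0, rpm=0)
throttle_to(9446): rpm ← 9446
set_airspeed(22.23): V ← 22.23 m/s
adjust_airspeed(-17.77): V ← 22.23 -17.77 = 4.46 m/s
final state: V = 4.46 m/s, rpm = 9446 → n = rpm/60 = 157.433333 rev/s
target J* = 0.4109; solve J* = V/(n·D) for n: n = V/(J*·D) = 4.46/(0.4109 × 1.384) = 7.842646 rev/s
rpm = 60·n = 470.558776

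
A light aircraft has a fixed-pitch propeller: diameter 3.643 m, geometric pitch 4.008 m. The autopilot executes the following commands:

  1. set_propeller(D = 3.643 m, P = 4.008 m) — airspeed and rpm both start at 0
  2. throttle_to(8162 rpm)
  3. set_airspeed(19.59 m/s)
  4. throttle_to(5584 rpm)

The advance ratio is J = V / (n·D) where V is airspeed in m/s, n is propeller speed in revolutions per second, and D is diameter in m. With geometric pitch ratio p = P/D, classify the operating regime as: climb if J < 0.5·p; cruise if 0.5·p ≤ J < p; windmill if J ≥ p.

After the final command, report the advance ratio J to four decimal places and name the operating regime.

J = 0.0578, regime = climb

set_propeller: D = 3.643 m, P = 4.008 m (p = P/D = 1.100192); state ← (V=0, rpm=0)
throttle_to(8162): rpm ← 8162
set_airspeed(19.59): V ← 19.59 m/s
throttle_to(5584): rpm ← 5584
final state: V = 19.59 m/s, rpm = 5584 → n = rpm/60 = 93.066667 rev/s
J = V / (n·D) = 19.59 / (93.066667 × 3.643) = 0.057780
regime bands: climb J<0.5501 | cruise [0.5501, 1.1002) | windmill J≥1.1002
J = 0.0578 → climb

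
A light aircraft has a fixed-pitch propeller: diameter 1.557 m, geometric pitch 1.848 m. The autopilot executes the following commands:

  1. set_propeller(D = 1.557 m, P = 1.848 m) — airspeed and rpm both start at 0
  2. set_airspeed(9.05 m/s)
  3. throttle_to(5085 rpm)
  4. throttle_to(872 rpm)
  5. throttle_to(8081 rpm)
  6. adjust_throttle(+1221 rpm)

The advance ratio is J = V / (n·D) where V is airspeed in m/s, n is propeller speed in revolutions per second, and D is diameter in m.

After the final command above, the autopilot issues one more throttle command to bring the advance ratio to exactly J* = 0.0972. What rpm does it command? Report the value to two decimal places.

rpm = 3587.94

set_propeller: D = 1.557 m, P = 1.848 m (p = P/D = 1.186898); state ← (V=0, rpm=0)
set_airspeed(9.05): V ← 9.05 m/s
throttle_to(5085): rpm ← 5085
throttle_to(872): rpm ← 872
throttle_to(8081): rpm ← 8081
adjust_throttle(+1221): rpm ← 8081 +1221 = 9302
final state: V = 9.05 m/s, rpm = 9302 → n = rpm/60 = 155.033333 rev/s
target J* = 0.0972; solve J* = V/(n·D) for n: n = V/(J*·D) = 9.05/(0.0972 × 1.557) = 59.798970 rev/s
rpm = 60·n = 3587.938184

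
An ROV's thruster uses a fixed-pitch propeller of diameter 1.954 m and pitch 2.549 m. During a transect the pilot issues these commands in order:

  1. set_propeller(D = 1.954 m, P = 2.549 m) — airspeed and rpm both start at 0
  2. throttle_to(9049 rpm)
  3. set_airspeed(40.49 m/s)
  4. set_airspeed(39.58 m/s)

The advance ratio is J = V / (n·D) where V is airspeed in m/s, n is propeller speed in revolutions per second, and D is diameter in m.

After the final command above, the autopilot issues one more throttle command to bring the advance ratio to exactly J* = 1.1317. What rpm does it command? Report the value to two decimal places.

rpm = 1073.92

set_propeller: D = 1.954 m, P = 2.549 m (p = P/D = 1.304504); state ← (V=0, rpm=0)
throttle_to(9049): rpm ← 9049
set_airspeed(40.49): V ← 40.49 m/s
set_airspeed(39.58): V ← 39.58 m/s
final state: V = 39.58 m/s, rpm = 9049 → n = rpm/60 = 150.816667 rev/s
target J* = 1.1317; solve J* = V/(n·D) for n: n = V/(J*·D) = 39.58/(1.1317 × 1.954) = 17.898635 rev/s
rpm = 60·n = 1073.918107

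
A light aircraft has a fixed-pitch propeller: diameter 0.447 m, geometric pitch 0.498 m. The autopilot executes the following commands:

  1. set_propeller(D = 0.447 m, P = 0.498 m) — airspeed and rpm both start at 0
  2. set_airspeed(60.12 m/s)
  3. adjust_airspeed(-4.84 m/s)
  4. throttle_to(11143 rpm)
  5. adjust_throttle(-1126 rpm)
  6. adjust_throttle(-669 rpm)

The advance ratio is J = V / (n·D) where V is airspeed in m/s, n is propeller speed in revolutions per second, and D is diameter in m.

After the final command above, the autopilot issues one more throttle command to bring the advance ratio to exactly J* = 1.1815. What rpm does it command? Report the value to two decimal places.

set_propeller: D = 0.447 m, P = 0.498 m (p = P/D = 1.114094); state ← (V=0, rpm=0)
set_airspeed(60.12): V ← 60.12 m/s
adjust_airspeed(-4.84): V ← 60.12 -4.84 = 55.28 m/s
throttle_to(11143): rpm ← 11143
adjust_throttle(-1126): rpm ← 11143 -1126 = 10017
adjust_throttle(-669): rpm ← 10017 -669 = 9348
final state: V = 55.28 m/s, rpm = 9348 → n = rpm/60 = 155.800000 rev/s
target J* = 1.1815; solve J* = V/(n·D) for n: n = V/(J*·D) = 55.28/(1.1815 × 0.447) = 104.671099 rev/s
rpm = 60·n = 6280.265957

rpm = 6280.27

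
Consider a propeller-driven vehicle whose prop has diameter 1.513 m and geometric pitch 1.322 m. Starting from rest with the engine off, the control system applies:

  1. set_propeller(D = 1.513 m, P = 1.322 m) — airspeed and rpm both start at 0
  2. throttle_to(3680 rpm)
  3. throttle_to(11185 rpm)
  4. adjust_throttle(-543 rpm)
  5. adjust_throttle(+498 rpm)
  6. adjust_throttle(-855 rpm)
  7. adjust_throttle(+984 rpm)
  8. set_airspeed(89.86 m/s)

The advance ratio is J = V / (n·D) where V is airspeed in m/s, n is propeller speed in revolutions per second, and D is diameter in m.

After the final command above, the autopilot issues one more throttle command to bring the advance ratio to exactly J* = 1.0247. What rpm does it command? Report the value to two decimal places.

set_propeller: D = 1.513 m, P = 1.322 m (p = P/D = 0.873761); state ← (V=0, rpm=0)
throttle_to(3680): rpm ← 3680
throttle_to(11185): rpm ← 11185
adjust_throttle(-543): rpm ← 11185 -543 = 10642
adjust_throttle(+498): rpm ← 10642 +498 = 11140
adjust_throttle(-855): rpm ← 11140 -855 = 10285
adjust_throttle(+984): rpm ← 10285 +984 = 11269
set_airspeed(89.86): V ← 89.86 m/s
final state: V = 89.86 m/s, rpm = 11269 → n = rpm/60 = 187.816667 rev/s
target J* = 1.0247; solve J* = V/(n·D) for n: n = V/(J*·D) = 89.86/(1.0247 × 1.513) = 57.960317 rev/s
rpm = 60·n = 3477.619004

rpm = 3477.62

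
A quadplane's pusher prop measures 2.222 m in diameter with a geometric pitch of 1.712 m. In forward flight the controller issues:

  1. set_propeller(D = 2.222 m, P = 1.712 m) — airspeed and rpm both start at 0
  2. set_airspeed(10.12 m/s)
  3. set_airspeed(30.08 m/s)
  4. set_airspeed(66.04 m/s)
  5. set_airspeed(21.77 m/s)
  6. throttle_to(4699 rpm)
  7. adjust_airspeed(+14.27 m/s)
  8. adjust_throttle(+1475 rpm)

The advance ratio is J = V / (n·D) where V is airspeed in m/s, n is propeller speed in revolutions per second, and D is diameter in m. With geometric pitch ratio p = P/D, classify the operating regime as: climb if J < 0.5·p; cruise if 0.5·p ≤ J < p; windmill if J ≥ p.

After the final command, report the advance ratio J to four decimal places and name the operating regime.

set_propeller: D = 2.222 m, P = 1.712 m (p = P/D = 0.770477); state ← (V=0, rpm=0)
set_airspeed(10.12): V ← 10.12 m/s
set_airspeed(30.08): V ← 30.08 m/s
set_airspeed(66.04): V ← 66.04 m/s
set_airspeed(21.77): V ← 21.77 m/s
throttle_to(4699): rpm ← 4699
adjust_airspeed(+14.27): V ← 21.77 +14.27 = 36.04 m/s
adjust_throttle(+1475): rpm ← 4699 +1475 = 6174
final state: V = 36.04 m/s, rpm = 6174 → n = rpm/60 = 102.900000 rev/s
J = V / (n·D) = 36.04 / (102.900000 × 2.222) = 0.157625
regime bands: climb J<0.3852 | cruise [0.3852, 0.7705) | windmill J≥0.7705
J = 0.1576 → climb

J = 0.1576, regime = climb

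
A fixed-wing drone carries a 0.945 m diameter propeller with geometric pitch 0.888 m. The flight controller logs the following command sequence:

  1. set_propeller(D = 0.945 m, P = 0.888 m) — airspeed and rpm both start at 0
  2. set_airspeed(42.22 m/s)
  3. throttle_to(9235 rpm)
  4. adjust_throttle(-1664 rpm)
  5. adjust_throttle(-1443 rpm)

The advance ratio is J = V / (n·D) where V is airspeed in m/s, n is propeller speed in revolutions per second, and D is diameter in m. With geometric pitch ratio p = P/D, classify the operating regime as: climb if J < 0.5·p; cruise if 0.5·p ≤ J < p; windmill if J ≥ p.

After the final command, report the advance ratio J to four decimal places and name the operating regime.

set_propeller: D = 0.945 m, P = 0.888 m (p = P/D = 0.939683); state ← (V=0, rpm=0)
set_airspeed(42.22): V ← 42.22 m/s
throttle_to(9235): rpm ← 9235
adjust_throttle(-1664): rpm ← 9235 -1664 = 7571
adjust_throttle(-1443): rpm ← 7571 -1443 = 6128
final state: V = 42.22 m/s, rpm = 6128 → n = rpm/60 = 102.133333 rev/s
J = V / (n·D) = 42.22 / (102.133333 × 0.945) = 0.437440
regime bands: climb J<0.4698 | cruise [0.4698, 0.9397) | windmill J≥0.9397
J = 0.4374 → climb

J = 0.4374, regime = climb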